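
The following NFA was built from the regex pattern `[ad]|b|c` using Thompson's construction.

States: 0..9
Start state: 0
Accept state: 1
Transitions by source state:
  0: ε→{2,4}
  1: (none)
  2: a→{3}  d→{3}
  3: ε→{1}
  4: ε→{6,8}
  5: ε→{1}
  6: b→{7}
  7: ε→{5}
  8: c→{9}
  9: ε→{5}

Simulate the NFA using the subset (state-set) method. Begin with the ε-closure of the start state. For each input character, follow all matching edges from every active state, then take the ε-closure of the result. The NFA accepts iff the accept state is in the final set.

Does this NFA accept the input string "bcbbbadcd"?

Answer: REJECT

Derivation:
initial (ε-close {0}): {0,2,4,6,8}
'b' @ 1: {1,5,7}  (accept∈set)
'c' @ 2: {}  — no active states
rest 'bbbadcd' ignored (set empty)
after full input: {}  (accept=1 not in)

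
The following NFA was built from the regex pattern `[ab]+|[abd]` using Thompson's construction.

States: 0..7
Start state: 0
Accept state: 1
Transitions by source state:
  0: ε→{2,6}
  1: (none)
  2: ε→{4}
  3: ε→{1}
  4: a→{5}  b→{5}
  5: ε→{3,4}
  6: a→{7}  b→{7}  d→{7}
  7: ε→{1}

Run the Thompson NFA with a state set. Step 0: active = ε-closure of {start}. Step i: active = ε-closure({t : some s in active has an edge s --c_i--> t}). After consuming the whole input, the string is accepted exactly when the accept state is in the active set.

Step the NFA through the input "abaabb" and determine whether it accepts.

S₀ = ε-closure({0}) = {0,2,4,6}
'a' @ 1: {1,3,4,5,7}  (accept∈set)
'b' @ 2: {1,3,4,5}  (accept∈set)
'a' @ 3: {1,3,4,5}  (accept∈set)
'a' @ 4: {1,3,4,5}  (accept∈set)
'b' @ 5: {1,3,4,5}  (accept∈set)
'b' @ 6: {1,3,4,5}  (accept∈set)
end set {1,3,4,5} — state 1 in

Answer: ACCEPT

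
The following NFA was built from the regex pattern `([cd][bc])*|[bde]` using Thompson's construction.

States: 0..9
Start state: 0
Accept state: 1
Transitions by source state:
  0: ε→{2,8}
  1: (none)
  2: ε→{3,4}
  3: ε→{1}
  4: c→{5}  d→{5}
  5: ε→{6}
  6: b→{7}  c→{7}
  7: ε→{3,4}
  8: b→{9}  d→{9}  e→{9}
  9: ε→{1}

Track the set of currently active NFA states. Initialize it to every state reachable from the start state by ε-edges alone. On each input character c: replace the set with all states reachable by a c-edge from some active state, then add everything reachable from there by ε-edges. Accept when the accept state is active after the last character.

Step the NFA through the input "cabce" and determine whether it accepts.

Answer: REJECT

Derivation:
initial (ε-close {0}): {0,1,2,3,4,8}
'c' @ 1: {5,6}
'a' @ 2: {}  — no active states
rest 'bce' ignored (set empty)
final: {}; accept 1 not in set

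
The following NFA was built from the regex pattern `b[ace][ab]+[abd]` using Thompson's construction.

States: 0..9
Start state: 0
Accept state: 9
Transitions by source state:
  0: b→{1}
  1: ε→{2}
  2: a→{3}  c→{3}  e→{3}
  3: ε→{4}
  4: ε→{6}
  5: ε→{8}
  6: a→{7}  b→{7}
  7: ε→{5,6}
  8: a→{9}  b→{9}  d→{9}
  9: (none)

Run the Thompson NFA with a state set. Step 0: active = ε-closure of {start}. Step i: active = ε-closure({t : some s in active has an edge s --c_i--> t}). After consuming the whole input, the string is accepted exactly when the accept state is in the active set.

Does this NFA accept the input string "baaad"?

S₀ = ε-closure({0}) = {0}
'b' @ 1: {1,2}
'a' @ 2: {3,4,6}
'a' @ 3: {5,6,7,8}
'a' @ 4: {5,6,7,8,9}  ✓accept
'd' @ 5: {9}  ✓accept
final: {9}; accept 9 in set

Answer: ACCEPT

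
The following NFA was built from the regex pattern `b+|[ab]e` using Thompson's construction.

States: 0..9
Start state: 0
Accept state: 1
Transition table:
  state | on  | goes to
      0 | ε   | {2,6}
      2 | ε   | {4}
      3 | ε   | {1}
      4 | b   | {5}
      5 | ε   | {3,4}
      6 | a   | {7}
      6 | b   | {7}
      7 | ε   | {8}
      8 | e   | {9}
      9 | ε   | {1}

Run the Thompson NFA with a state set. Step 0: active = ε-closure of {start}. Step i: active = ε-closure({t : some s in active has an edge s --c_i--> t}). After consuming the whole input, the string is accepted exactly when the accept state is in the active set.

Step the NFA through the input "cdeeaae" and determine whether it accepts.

Answer: REJECT

Trace:
start: ε-closure({0}) = {0,2,4,6}
'c' @ 1: {}  — state set empty
rest 'deeaae' ignored (set empty)
after full input: {}  (accept=1 not in)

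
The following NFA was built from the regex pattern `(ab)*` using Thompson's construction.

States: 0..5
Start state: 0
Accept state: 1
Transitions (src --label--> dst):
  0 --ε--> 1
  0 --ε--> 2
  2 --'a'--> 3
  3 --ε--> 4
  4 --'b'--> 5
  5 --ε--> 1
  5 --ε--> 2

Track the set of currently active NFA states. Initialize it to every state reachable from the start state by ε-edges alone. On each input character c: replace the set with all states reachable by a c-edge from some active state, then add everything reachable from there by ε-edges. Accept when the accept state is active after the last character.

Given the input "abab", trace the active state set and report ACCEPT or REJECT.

start: ε-closure({0}) = {0,1,2}
'a' @ 1: {3,4}
'b' @ 2: {1,2,5}  (accept∈set)
'a' @ 3: {3,4}
'b' @ 4: {1,2,5}  (accept∈set)
final: {1,2,5}; accept 1 in set

Answer: ACCEPT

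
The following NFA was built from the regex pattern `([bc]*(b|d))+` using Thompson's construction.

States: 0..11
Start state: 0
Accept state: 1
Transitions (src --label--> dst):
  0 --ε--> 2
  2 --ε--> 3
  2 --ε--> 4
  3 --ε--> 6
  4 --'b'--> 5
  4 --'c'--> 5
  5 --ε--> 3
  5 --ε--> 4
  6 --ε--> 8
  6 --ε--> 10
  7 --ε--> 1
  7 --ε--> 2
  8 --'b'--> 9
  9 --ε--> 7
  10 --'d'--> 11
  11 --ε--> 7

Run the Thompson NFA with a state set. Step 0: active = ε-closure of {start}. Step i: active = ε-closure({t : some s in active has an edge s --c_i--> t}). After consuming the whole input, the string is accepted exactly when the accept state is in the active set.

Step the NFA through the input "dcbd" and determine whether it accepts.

Answer: ACCEPT

Derivation:
start: ε-closure({0}) = {0,2,3,4,6,8,10}
'd' @ 1: {1,2,3,4,6,7,8,10,11}  [accepting]
'c' @ 2: {3,4,5,6,8,10}
'b' @ 3: {1,2,3,4,5,6,7,8,9,10}  [accepting]
'd' @ 4: {1,2,3,4,6,7,8,10,11}  [accepting]
end set {1,2,3,4,6,7,8,10,11} — state 1 in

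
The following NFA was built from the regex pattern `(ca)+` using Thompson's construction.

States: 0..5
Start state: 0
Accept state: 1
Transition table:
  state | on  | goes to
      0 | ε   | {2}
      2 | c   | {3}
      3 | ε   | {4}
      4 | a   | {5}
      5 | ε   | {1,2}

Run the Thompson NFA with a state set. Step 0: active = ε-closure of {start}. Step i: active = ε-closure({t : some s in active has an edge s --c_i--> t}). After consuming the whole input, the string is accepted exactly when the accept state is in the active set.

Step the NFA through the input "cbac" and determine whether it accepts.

initial (ε-close {0}): {0,2}
'c' @ 1: {3,4}
'b' @ 2: {}  — state set empty
rest 'ac' ignored (set empty)
end set {} — state 1 not in

Answer: REJECT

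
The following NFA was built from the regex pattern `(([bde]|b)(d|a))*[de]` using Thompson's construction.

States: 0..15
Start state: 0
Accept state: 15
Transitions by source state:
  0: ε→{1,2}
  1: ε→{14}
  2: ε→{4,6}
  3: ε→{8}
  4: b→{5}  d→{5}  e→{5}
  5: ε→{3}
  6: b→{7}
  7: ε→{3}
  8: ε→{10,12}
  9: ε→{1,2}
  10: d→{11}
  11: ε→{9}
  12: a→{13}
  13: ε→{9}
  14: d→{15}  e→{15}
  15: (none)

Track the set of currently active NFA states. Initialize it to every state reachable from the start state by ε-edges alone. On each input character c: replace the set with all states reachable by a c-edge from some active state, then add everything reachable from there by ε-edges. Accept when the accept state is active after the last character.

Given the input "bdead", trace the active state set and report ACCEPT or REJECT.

Answer: ACCEPT

Steps:
S₀ = ε-closure({0}) = {0,1,2,4,6,14}
'b' @ 1: {3,5,7,8,10,12}
'd' @ 2: {1,2,4,6,9,11,14}
'e' @ 3: {3,5,8,10,12,15}  [accepting]
'a' @ 4: {1,2,4,6,9,13,14}
'd' @ 5: {3,5,8,10,12,15}  [accepting]
final: {3,5,8,10,12,15}; accept 15 in set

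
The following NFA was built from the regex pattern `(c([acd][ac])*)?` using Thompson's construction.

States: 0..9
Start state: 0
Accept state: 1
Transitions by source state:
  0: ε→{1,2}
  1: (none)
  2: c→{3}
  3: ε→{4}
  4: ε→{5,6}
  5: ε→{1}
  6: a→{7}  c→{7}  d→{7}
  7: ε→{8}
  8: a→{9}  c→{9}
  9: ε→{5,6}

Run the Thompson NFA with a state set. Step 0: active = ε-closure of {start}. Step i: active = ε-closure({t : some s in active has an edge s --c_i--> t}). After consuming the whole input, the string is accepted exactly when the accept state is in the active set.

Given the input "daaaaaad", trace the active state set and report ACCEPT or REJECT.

Answer: REJECT

Steps:
initial (ε-close {0}): {0,1,2}
'd' @ 1: {}  — state set empty
rest 'aaaaaad' ignored (set empty)
after full input: {}  (accept=1 not in)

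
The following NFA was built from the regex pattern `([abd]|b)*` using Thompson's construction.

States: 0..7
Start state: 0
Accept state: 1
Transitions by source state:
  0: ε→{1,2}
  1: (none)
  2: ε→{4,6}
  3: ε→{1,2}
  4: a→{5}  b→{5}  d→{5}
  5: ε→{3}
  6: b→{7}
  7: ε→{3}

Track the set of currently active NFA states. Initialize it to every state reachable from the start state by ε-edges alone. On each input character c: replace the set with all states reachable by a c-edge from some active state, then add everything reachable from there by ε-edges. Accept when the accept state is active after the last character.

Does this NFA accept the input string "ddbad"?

S₀ = ε-closure({0}) = {0,1,2,4,6}
'd' @ 1: {1,2,3,4,5,6}  [accepting]
'd' @ 2: {1,2,3,4,5,6}  [accepting]
'b' @ 3: {1,2,3,4,5,6,7}  [accepting]
'a' @ 4: {1,2,3,4,5,6}  [accepting]
'd' @ 5: {1,2,3,4,5,6}  [accepting]
final: {1,2,3,4,5,6}; accept 1 in set

Answer: ACCEPT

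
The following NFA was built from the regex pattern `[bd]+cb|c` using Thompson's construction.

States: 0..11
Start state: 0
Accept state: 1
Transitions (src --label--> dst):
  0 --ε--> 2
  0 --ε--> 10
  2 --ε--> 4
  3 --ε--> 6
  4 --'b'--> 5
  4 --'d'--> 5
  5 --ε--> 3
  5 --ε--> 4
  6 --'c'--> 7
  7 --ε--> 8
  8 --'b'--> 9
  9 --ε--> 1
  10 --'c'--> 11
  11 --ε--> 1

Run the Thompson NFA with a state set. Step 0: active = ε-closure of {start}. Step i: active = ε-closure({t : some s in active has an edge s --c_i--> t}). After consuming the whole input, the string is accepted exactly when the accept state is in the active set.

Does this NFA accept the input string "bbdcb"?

Answer: ACCEPT

Derivation:
initial (ε-close {0}): {0,2,4,10}
'b' @ 1: {3,4,5,6}
'b' @ 2: {3,4,5,6}
'd' @ 3: {3,4,5,6}
'c' @ 4: {7,8}
'b' @ 5: {1,9}  (accept∈set)
final: {1,9}; accept 1 in set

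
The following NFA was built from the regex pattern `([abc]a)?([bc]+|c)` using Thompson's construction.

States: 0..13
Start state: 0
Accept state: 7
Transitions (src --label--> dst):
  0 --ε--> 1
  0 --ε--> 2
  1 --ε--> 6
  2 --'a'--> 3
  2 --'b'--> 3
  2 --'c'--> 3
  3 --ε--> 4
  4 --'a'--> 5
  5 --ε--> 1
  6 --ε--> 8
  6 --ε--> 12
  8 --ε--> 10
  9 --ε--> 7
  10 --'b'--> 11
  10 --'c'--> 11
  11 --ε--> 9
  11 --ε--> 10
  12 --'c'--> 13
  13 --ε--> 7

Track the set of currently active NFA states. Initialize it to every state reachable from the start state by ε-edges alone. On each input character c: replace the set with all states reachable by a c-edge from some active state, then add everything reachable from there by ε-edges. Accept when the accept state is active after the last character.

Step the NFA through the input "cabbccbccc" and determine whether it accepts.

start: ε-closure({0}) = {0,1,2,6,8,10,12}
'c' @ 1: {3,4,7,9,10,11,13}  ✓accept
'a' @ 2: {1,5,6,8,10,12}
'b' @ 3: {7,9,10,11}  ✓accept
'b' @ 4: {7,9,10,11}  ✓accept
'c' @ 5: {7,9,10,11}  ✓accept
'c' @ 6: {7,9,10,11}  ✓accept
'b' @ 7: {7,9,10,11}  ✓accept
'c' @ 8: {7,9,10,11}  ✓accept
'c' @ 9: {7,9,10,11}  ✓accept
'c' @ 10: {7,9,10,11}  ✓accept
after full input: {7,9,10,11}  (accept=7 in)

Answer: ACCEPT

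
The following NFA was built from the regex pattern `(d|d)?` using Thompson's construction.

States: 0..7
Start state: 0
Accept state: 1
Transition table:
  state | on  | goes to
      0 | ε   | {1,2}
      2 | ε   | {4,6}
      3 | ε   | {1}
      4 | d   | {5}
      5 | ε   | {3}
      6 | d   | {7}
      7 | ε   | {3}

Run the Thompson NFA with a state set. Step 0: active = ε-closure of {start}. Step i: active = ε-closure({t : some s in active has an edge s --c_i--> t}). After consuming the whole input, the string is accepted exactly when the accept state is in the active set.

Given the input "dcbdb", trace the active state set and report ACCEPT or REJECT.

Answer: REJECT

Derivation:
start: ε-closure({0}) = {0,1,2,4,6}
'd' @ 1: {1,3,5,7}  ✓accept
'c' @ 2: {}  — state set empty
rest 'bdb' ignored (set empty)
after full input: {}  (accept=1 not in)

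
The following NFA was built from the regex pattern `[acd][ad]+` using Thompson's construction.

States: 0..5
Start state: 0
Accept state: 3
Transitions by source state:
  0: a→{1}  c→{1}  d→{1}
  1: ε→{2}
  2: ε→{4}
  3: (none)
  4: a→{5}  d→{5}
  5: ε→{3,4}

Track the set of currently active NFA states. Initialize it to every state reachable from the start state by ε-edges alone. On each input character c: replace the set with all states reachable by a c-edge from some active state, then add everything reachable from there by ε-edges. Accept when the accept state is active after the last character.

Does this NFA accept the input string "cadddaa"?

initial (ε-close {0}): {0}
'c' @ 1: {1,2,4}
'a' @ 2: {3,4,5}  (accept∈set)
'd' @ 3: {3,4,5}  (accept∈set)
'd' @ 4: {3,4,5}  (accept∈set)
'd' @ 5: {3,4,5}  (accept∈set)
'a' @ 6: {3,4,5}  (accept∈set)
'a' @ 7: {3,4,5}  (accept∈set)
final: {3,4,5}; accept 3 in set

Answer: ACCEPT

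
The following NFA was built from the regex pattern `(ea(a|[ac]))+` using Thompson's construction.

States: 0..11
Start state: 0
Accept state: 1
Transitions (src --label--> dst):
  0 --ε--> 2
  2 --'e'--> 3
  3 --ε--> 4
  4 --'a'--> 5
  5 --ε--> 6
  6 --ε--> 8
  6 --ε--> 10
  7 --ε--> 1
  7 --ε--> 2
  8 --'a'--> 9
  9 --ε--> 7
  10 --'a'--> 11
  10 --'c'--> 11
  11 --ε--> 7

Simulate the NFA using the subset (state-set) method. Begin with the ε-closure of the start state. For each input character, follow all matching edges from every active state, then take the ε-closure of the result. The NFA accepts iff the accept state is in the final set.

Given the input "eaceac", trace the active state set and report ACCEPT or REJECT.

Answer: ACCEPT

Steps:
S₀ = ε-closure({0}) = {0,2}
'e' @ 1: {3,4}
'a' @ 2: {5,6,8,10}
'c' @ 3: {1,2,7,11}  (accept∈set)
'e' @ 4: {3,4}
'a' @ 5: {5,6,8,10}
'c' @ 6: {1,2,7,11}  (accept∈set)
final: {1,2,7,11}; accept 1 in set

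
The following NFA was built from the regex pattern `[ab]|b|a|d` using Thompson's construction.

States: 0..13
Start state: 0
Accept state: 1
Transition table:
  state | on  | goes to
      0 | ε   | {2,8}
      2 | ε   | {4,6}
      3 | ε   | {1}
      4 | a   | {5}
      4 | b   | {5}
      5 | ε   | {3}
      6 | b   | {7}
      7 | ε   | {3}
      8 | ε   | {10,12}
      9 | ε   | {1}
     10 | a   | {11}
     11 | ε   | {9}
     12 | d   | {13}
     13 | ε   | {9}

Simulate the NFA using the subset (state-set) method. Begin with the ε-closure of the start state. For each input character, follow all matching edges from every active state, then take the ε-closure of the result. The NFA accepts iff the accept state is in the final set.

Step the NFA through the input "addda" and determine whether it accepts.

initial (ε-close {0}): {0,2,4,6,8,10,12}
'a' @ 1: {1,3,5,9,11}  (accept∈set)
'd' @ 2: {}  — state set empty
rest 'dda' ignored (set empty)
after full input: {}  (accept=1 not in)

Answer: REJECT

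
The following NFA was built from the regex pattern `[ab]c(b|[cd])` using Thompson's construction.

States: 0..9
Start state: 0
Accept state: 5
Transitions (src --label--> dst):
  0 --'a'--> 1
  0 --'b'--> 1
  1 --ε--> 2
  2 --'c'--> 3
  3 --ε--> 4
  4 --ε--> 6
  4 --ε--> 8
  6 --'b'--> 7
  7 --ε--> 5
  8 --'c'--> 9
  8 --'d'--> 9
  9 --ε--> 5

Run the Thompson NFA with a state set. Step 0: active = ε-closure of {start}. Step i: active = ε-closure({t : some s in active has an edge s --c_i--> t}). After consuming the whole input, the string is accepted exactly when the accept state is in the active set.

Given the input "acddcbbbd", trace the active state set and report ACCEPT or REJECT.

S₀ = ε-closure({0}) = {0}
'a' @ 1: {1,2}
'c' @ 2: {3,4,6,8}
'd' @ 3: {5,9}  (accept∈set)
'd' @ 4: {}  — dead — no transitions
rest 'cbbbd' ignored (set empty)
after full input: {}  (accept=5 not in)

Answer: REJECT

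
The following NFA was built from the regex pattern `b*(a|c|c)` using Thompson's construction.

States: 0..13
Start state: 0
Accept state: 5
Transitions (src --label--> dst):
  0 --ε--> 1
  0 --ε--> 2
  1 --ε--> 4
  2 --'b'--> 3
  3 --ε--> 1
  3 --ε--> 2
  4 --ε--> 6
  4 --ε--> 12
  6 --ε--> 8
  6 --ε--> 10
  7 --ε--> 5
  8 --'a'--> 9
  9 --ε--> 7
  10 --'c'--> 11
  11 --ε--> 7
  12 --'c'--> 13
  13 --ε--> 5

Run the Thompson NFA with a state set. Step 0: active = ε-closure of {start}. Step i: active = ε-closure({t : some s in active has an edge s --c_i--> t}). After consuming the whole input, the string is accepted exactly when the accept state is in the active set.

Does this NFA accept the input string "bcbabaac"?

S₀ = ε-closure({0}) = {0,1,2,4,6,8,10,12}
'b' @ 1: {1,2,3,4,6,8,10,12}
'c' @ 2: {5,7,11,13}  (accept∈set)
'b' @ 3: {}  — no active states
rest 'abaac' ignored (set empty)
after full input: {}  (accept=5 not in)

Answer: REJECT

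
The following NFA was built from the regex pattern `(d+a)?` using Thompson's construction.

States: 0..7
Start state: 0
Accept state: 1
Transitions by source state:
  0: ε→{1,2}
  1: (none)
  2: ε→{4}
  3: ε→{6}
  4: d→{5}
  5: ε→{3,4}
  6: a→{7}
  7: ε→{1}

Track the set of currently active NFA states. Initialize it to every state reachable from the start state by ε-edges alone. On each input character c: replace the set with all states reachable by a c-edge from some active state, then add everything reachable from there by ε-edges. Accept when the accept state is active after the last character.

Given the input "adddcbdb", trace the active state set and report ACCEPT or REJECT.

initial (ε-close {0}): {0,1,2,4}
'a' @ 1: {}  — state set empty
rest 'dddcbdb' ignored (set empty)
end set {} — state 1 not in

Answer: REJECT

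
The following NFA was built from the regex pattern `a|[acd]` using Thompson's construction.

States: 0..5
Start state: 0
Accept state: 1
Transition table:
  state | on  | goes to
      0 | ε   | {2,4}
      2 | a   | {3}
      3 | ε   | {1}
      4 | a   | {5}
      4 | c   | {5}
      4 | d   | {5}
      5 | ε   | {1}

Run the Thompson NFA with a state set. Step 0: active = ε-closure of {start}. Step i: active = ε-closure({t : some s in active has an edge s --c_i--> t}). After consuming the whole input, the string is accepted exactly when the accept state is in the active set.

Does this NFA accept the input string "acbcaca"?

initial (ε-close {0}): {0,2,4}
'a' @ 1: {1,3,5}  [accepting]
'c' @ 2: {}  — state set empty
rest 'bcaca' ignored (set empty)
after full input: {}  (accept=1 not in)

Answer: REJECT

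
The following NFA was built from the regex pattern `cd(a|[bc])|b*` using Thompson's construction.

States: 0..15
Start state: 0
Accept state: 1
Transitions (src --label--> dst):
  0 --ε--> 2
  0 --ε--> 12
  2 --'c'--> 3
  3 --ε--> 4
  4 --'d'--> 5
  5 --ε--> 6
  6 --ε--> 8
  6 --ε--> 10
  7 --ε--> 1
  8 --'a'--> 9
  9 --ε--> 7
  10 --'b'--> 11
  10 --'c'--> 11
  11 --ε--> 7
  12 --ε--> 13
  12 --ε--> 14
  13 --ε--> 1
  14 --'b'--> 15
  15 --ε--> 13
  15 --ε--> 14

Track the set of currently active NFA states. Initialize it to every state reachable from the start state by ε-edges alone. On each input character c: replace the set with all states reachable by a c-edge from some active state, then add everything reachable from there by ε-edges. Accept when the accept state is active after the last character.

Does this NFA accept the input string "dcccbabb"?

start: ε-closure({0}) = {0,1,2,12,13,14}
'd' @ 1: {}  — no active states
rest 'cccbabb' ignored (set empty)
final: {}; accept 1 not in set

Answer: REJECT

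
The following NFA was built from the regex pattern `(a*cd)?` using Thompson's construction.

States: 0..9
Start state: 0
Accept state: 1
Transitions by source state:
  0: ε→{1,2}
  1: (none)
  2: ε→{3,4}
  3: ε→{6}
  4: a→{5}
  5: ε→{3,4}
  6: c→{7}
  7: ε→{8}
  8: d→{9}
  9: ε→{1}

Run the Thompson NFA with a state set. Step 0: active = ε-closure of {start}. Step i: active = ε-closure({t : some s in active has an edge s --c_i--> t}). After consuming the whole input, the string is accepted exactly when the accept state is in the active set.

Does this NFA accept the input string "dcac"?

Answer: REJECT

Derivation:
S₀ = ε-closure({0}) = {0,1,2,3,4,6}
'd' @ 1: {}  — state set empty
rest 'cac' ignored (set empty)
after full input: {}  (accept=1 not in)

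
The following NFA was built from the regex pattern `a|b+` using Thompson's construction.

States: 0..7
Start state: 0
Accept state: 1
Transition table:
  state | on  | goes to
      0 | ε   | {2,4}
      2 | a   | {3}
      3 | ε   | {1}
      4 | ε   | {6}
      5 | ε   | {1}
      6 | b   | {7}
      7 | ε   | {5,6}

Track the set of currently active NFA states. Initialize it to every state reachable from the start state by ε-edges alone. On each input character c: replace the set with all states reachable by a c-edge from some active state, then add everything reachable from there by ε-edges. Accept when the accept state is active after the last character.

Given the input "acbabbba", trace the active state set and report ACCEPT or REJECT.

start: ε-closure({0}) = {0,2,4,6}
'a' @ 1: {1,3}  (accept∈set)
'c' @ 2: {}  — state set empty
rest 'babbba' ignored (set empty)
after full input: {}  (accept=1 not in)

Answer: REJECT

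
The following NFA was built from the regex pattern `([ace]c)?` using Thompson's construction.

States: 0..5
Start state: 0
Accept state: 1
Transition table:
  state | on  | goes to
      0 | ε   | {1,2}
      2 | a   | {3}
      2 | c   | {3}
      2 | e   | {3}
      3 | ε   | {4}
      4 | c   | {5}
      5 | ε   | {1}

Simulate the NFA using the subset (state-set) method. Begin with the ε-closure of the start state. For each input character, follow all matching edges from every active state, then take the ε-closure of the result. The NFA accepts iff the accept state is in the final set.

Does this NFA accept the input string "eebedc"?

Answer: REJECT

Derivation:
start: ε-closure({0}) = {0,1,2}
'e' @ 1: {3,4}
'e' @ 2: {}  — state set empty
rest 'bedc' ignored (set empty)
end set {} — state 1 not in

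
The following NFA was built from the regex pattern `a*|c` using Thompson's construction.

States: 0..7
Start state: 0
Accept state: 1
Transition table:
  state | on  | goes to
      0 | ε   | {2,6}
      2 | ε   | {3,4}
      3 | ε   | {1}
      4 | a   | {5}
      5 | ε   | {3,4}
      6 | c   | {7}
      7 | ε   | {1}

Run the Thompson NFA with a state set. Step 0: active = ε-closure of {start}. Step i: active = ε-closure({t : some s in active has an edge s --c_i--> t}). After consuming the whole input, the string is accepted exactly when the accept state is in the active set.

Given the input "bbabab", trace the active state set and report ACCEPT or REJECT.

Answer: REJECT

Derivation:
initial (ε-close {0}): {0,1,2,3,4,6}
'b' @ 1: {}  — state set empty
rest 'babab' ignored (set empty)
final: {}; accept 1 not in set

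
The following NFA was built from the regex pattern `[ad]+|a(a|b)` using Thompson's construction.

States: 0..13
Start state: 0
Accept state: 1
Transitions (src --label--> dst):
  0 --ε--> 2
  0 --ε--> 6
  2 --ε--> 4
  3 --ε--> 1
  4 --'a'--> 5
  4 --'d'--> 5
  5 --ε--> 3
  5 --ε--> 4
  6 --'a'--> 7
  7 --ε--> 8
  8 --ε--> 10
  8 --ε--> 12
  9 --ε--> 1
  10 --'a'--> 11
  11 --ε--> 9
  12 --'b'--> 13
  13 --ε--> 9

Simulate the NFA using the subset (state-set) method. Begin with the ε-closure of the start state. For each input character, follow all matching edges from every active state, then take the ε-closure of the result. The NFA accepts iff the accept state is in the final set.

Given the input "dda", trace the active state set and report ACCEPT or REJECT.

Answer: ACCEPT

Derivation:
S₀ = ε-closure({0}) = {0,2,4,6}
'd' @ 1: {1,3,4,5}  ✓accept
'd' @ 2: {1,3,4,5}  ✓accept
'a' @ 3: {1,3,4,5}  ✓accept
after full input: {1,3,4,5}  (accept=1 in)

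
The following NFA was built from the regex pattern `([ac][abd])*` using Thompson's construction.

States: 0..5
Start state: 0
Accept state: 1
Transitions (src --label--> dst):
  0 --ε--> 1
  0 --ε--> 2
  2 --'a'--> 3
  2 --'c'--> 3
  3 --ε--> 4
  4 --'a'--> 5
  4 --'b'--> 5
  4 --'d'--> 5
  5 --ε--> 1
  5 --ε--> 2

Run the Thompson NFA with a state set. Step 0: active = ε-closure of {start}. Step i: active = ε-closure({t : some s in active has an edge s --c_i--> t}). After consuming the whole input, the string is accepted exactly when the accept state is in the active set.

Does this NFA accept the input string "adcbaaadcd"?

Answer: ACCEPT

Trace:
S₀ = ε-closure({0}) = {0,1,2}
'a' @ 1: {3,4}
'd' @ 2: {1,2,5}  ✓accept
'c' @ 3: {3,4}
'b' @ 4: {1,2,5}  ✓accept
'a' @ 5: {3,4}
'a' @ 6: {1,2,5}  ✓accept
'a' @ 7: {3,4}
'd' @ 8: {1,2,5}  ✓accept
'c' @ 9: {3,4}
'd' @ 10: {1,2,5}  ✓accept
end set {1,2,5} — state 1 in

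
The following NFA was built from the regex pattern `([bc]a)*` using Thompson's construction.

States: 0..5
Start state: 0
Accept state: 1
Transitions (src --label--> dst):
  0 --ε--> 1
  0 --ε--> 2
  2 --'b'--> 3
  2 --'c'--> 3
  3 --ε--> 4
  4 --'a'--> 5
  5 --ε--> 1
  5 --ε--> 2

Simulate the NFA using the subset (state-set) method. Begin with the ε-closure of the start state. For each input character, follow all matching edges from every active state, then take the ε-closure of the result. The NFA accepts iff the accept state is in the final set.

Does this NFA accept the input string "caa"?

initial (ε-close {0}): {0,1,2}
'c' @ 1: {3,4}
'a' @ 2: {1,2,5}  [accepting]
'a' @ 3: {}  — dead — no transitions
end set {} — state 1 not in

Answer: REJECT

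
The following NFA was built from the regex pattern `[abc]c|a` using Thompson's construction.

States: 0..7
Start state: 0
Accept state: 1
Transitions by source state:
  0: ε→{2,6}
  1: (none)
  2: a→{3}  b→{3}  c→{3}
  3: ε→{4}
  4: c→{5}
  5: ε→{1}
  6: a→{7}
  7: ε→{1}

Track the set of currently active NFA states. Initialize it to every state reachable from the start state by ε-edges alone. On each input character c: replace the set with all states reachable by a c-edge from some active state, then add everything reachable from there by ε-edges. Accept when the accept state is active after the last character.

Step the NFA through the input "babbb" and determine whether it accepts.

S₀ = ε-closure({0}) = {0,2,6}
'b' @ 1: {3,4}
'a' @ 2: {}  — state set empty
rest 'bbb' ignored (set empty)
final: {}; accept 1 not in set

Answer: REJECT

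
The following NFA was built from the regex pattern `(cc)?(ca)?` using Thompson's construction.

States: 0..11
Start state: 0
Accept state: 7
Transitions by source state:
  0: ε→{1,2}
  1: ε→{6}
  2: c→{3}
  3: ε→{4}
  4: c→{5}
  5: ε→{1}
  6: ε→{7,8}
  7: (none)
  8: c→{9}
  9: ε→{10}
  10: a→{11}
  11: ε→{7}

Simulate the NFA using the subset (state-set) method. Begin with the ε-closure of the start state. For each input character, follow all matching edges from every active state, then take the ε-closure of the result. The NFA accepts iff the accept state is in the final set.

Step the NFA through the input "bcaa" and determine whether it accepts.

S₀ = ε-closure({0}) = {0,1,2,6,7,8}
'b' @ 1: {}  — no active states
rest 'caa' ignored (set empty)
end set {} — state 7 not in

Answer: REJECT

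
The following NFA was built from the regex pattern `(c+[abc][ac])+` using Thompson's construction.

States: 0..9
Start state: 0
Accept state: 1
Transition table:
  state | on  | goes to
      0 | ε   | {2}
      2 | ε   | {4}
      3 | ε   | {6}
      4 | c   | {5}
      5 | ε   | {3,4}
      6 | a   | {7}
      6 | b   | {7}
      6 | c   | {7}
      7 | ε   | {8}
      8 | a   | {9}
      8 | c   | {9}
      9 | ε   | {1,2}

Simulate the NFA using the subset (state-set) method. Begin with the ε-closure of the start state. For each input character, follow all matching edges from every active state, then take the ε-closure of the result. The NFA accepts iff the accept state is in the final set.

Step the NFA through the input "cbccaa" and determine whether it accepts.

start: ε-closure({0}) = {0,2,4}
'c' @ 1: {3,4,5,6}
'b' @ 2: {7,8}
'c' @ 3: {1,2,4,9}  ✓accept
'c' @ 4: {3,4,5,6}
'a' @ 5: {7,8}
'a' @ 6: {1,2,4,9}  ✓accept
final: {1,2,4,9}; accept 1 in set

Answer: ACCEPT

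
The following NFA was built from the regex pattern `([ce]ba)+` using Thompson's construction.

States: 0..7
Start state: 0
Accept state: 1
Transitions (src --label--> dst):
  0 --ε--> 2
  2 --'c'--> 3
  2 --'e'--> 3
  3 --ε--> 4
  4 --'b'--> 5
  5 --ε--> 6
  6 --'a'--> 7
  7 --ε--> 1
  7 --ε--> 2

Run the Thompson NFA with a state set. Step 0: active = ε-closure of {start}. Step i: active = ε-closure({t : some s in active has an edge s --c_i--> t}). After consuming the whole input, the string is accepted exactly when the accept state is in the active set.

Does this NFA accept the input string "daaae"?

Answer: REJECT

Trace:
S₀ = ε-closure({0}) = {0,2}
'd' @ 1: {}  — no active states
rest 'aaae' ignored (set empty)
after full input: {}  (accept=1 not in)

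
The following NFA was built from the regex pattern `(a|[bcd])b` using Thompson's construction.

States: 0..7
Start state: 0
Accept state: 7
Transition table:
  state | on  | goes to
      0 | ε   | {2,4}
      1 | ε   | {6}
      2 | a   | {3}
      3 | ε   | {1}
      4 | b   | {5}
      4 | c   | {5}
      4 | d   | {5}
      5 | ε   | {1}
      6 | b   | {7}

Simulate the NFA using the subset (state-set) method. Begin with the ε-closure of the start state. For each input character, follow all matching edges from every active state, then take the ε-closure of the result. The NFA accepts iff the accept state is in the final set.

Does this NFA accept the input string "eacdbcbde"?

Answer: REJECT

Derivation:
S₀ = ε-closure({0}) = {0,2,4}
'e' @ 1: {}  — no active states
rest 'acdbcbde' ignored (set empty)
end set {} — state 7 not in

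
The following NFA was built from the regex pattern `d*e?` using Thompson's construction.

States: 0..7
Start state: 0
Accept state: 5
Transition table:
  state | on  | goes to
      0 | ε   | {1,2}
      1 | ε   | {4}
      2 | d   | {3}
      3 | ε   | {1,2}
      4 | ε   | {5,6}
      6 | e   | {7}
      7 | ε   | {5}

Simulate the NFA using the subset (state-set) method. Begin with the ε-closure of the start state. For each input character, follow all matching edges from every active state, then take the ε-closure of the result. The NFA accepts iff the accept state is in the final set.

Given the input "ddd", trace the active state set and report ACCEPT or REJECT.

start: ε-closure({0}) = {0,1,2,4,5,6}
'd' @ 1: {1,2,3,4,5,6}  (accept∈set)
'd' @ 2: {1,2,3,4,5,6}  (accept∈set)
'd' @ 3: {1,2,3,4,5,6}  (accept∈set)
final: {1,2,3,4,5,6}; accept 5 in set

Answer: ACCEPT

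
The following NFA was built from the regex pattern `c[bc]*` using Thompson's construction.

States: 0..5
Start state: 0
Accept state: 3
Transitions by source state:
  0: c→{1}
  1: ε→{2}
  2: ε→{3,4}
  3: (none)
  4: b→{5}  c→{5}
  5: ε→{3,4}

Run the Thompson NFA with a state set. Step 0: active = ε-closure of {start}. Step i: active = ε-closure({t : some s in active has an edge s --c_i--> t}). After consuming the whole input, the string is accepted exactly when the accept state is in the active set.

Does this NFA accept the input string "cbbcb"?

Answer: ACCEPT

Derivation:
S₀ = ε-closure({0}) = {0}
'c' @ 1: {1,2,3,4}  ✓accept
'b' @ 2: {3,4,5}  ✓accept
'b' @ 3: {3,4,5}  ✓accept
'c' @ 4: {3,4,5}  ✓accept
'b' @ 5: {3,4,5}  ✓accept
final: {3,4,5}; accept 3 in set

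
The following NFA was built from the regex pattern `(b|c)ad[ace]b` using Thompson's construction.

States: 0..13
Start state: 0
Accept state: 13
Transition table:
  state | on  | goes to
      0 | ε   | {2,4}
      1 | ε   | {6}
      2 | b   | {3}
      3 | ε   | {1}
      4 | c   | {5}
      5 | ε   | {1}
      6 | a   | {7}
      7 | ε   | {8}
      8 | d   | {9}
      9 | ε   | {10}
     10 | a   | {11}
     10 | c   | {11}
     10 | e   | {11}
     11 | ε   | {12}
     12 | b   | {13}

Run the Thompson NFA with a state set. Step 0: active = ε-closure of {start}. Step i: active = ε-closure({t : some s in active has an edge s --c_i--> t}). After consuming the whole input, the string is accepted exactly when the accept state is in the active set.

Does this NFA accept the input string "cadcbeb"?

Answer: REJECT

Derivation:
S₀ = ε-closure({0}) = {0,2,4}
'c' @ 1: {1,5,6}
'a' @ 2: {7,8}
'd' @ 3: {9,10}
'c' @ 4: {11,12}
'b' @ 5: {13}  [accepting]
'e' @ 6: {}  — dead — no transitions
rest 'b' ignored (set empty)
end set {} — state 13 not in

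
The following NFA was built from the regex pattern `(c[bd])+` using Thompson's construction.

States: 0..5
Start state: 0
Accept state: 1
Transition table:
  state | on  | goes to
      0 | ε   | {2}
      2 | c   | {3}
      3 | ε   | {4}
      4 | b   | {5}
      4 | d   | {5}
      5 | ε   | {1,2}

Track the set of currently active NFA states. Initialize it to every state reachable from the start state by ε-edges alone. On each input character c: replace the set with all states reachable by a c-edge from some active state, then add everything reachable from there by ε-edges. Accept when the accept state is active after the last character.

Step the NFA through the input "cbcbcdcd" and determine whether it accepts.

Answer: ACCEPT

Trace:
S₀ = ε-closure({0}) = {0,2}
'c' @ 1: {3,4}
'b' @ 2: {1,2,5}  (accept∈set)
'c' @ 3: {3,4}
'b' @ 4: {1,2,5}  (accept∈set)
'c' @ 5: {3,4}
'd' @ 6: {1,2,5}  (accept∈set)
'c' @ 7: {3,4}
'd' @ 8: {1,2,5}  (accept∈set)
final: {1,2,5}; accept 1 in set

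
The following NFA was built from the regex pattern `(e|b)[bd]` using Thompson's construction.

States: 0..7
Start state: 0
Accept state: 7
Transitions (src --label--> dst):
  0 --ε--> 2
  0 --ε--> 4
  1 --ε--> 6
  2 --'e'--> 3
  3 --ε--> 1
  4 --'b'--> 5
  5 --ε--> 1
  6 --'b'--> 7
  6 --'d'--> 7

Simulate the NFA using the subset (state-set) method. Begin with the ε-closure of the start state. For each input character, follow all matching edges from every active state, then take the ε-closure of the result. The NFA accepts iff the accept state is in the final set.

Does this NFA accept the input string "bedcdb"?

initial (ε-close {0}): {0,2,4}
'b' @ 1: {1,5,6}
'e' @ 2: {}  — no active states
rest 'dcdb' ignored (set empty)
final: {}; accept 7 not in set

Answer: REJECT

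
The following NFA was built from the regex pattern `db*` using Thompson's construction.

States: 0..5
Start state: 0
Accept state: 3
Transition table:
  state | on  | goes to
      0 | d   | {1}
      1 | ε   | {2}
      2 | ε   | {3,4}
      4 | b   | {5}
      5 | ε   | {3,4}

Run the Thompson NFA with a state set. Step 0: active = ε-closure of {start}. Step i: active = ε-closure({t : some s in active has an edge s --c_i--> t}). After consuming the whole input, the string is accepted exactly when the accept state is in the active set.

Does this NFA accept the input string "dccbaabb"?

Answer: REJECT

Trace:
S₀ = ε-closure({0}) = {0}
'd' @ 1: {1,2,3,4}  (accept∈set)
'c' @ 2: {}  — dead — no transitions
rest 'cbaabb' ignored (set empty)
after full input: {}  (accept=3 not in)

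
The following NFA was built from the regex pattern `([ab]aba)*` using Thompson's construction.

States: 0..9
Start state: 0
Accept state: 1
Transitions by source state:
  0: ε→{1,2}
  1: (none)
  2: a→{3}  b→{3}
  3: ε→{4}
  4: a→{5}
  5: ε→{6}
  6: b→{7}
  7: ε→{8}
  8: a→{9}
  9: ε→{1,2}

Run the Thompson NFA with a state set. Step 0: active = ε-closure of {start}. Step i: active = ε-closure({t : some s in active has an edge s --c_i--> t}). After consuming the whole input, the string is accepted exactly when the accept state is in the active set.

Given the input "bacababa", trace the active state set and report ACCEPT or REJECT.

start: ε-closure({0}) = {0,1,2}
'b' @ 1: {3,4}
'a' @ 2: {5,6}
'c' @ 3: {}  — no active states
rest 'ababa' ignored (set empty)
after full input: {}  (accept=1 not in)

Answer: REJECT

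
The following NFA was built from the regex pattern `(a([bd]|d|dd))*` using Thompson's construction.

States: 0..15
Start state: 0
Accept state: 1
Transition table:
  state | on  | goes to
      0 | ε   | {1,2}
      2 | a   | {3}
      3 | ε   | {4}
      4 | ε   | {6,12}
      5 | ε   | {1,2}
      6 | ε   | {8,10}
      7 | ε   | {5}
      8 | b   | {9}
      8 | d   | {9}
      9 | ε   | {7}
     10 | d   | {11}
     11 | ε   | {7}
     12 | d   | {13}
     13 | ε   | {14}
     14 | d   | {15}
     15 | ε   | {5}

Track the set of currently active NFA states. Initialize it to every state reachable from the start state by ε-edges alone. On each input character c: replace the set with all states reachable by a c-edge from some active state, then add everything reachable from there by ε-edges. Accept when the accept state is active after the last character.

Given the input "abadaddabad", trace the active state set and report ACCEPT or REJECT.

Answer: ACCEPT

Derivation:
initial (ε-close {0}): {0,1,2}
'a' @ 1: {3,4,6,8,10,12}
'b' @ 2: {1,2,5,7,9}  (accept∈set)
'a' @ 3: {3,4,6,8,10,12}
'd' @ 4: {1,2,5,7,9,11,13,14}  (accept∈set)
'a' @ 5: {3,4,6,8,10,12}
'd' @ 6: {1,2,5,7,9,11,13,14}  (accept∈set)
'd' @ 7: {1,2,5,15}  (accept∈set)
'a' @ 8: {3,4,6,8,10,12}
'b' @ 9: {1,2,5,7,9}  (accept∈set)
'a' @ 10: {3,4,6,8,10,12}
'd' @ 11: {1,2,5,7,9,11,13,14}  (accept∈set)
final: {1,2,5,7,9,11,13,14}; accept 1 in set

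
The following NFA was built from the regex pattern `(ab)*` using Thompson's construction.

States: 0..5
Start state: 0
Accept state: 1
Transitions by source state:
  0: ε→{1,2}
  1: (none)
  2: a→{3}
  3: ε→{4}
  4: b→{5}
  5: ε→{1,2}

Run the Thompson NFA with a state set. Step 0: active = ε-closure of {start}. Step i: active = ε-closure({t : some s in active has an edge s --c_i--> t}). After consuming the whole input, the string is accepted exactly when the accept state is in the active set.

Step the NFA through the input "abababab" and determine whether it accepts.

initial (ε-close {0}): {0,1,2}
'a' @ 1: {3,4}
'b' @ 2: {1,2,5}  (accept∈set)
'a' @ 3: {3,4}
'b' @ 4: {1,2,5}  (accept∈set)
'a' @ 5: {3,4}
'b' @ 6: {1,2,5}  (accept∈set)
'a' @ 7: {3,4}
'b' @ 8: {1,2,5}  (accept∈set)
end set {1,2,5} — state 1 in

Answer: ACCEPT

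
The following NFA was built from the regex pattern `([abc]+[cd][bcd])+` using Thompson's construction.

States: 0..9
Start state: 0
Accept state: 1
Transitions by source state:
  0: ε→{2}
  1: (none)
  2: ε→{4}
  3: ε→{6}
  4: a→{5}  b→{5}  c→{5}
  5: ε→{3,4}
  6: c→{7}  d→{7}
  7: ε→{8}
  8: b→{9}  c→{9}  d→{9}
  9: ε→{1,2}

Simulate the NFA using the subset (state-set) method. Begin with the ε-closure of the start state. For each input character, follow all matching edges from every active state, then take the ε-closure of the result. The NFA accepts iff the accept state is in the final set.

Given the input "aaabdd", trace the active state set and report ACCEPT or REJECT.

S₀ = ε-closure({0}) = {0,2,4}
'a' @ 1: {3,4,5,6}
'a' @ 2: {3,4,5,6}
'a' @ 3: {3,4,5,6}
'b' @ 4: {3,4,5,6}
'd' @ 5: {7,8}
'd' @ 6: {1,2,4,9}  ✓accept
end set {1,2,4,9} — state 1 in

Answer: ACCEPT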